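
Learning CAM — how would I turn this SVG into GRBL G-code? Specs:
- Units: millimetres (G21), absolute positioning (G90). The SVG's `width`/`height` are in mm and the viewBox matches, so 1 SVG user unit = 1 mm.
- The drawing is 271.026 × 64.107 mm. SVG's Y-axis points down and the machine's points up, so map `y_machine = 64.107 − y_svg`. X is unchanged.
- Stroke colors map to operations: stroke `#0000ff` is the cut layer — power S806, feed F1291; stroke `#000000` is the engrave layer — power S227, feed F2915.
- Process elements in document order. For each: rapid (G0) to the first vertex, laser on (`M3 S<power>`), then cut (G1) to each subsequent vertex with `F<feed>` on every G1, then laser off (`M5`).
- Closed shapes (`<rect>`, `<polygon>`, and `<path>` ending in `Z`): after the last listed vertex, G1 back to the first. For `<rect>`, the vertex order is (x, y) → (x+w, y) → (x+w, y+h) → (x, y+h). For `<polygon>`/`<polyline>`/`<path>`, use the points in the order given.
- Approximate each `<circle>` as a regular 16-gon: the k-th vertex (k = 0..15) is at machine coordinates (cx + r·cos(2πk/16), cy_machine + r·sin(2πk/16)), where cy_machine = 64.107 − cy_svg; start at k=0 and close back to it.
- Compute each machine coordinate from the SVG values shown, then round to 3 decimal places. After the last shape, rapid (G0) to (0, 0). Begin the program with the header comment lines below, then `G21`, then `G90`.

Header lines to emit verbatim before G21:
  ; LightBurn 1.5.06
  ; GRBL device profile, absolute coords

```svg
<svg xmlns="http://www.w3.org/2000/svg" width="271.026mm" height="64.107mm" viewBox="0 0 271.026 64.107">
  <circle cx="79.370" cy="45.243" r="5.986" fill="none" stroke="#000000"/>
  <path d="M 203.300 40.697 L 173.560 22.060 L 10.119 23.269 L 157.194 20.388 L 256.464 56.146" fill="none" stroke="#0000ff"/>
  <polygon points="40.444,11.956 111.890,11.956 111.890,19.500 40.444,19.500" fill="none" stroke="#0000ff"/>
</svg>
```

; LightBurn 1.5.06
; GRBL device profile, absolute coords
G21
G90
G0 X85.356 Y18.864
M3 S227
G1 X84.900 Y21.155 F2915
G1 X83.603 Y23.097 F2915
G1 X81.661 Y24.394 F2915
G1 X79.370 Y24.850 F2915
G1 X77.079 Y24.394 F2915
G1 X75.137 Y23.097 F2915
G1 X73.840 Y21.155 F2915
G1 X73.384 Y18.864 F2915
G1 X73.840 Y16.573 F2915
G1 X75.137 Y14.631 F2915
G1 X77.079 Y13.334 F2915
G1 X79.370 Y12.878 F2915
G1 X81.661 Y13.334 F2915
G1 X83.603 Y14.631 F2915
G1 X84.900 Y16.573 F2915
G1 X85.356 Y18.864 F2915
M5
G0 X203.300 Y23.410
M3 S806
G1 X173.560 Y42.047 F1291
G1 X10.119 Y40.838 F1291
G1 X157.194 Y43.719 F1291
G1 X256.464 Y7.961 F1291
M5
G0 X40.444 Y52.151
M3 S806
G1 X111.890 Y52.151 F1291
G1 X111.890 Y44.607 F1291
G1 X40.444 Y44.607 F1291
G1 X40.444 Y52.151 F1291
M5
G0 X0.000 Y0.000

Since the viewBox matches the mm dimensions, user units are millimetres directly. The only transform is the Y-flip y_m = 64.107 − y_svg.

Shape 1 is a circle drawn with `<circle>`. Its stroke #000000 means engrave at S227, F2915. After flipping Y the toolpath is (85.356,18.864) → (84.900,21.155) → (83.603,23.097) → (81.661,24.394) → (79.370,24.850) → (77.079,24.394) → (75.137,23.097) → (73.840,21.155) → (73.384,18.864) → (73.840,16.573) → (75.137,14.631) → (77.079,13.334) → (79.370,12.878) → (81.661,13.334) → (83.603,14.631) → (84.900,16.573) → (85.356,18.864), returning to the start.

Shape 2 is a open polyline drawn with `<path>`. Its stroke #0000ff means cut at S806, F1291. After flipping Y the toolpath is (203.300,23.410) → (173.560,42.047) → (10.119,40.838) → (157.194,43.719) → (256.464,7.961).

Shape 3 is a rectangle drawn with `<polygon>`. Its stroke #0000ff means cut at S806, F1291. After flipping Y the toolpath is (40.444,52.151) → (111.890,52.151) → (111.890,44.607) → (40.444,44.607) → (40.444,52.151), returning to the start.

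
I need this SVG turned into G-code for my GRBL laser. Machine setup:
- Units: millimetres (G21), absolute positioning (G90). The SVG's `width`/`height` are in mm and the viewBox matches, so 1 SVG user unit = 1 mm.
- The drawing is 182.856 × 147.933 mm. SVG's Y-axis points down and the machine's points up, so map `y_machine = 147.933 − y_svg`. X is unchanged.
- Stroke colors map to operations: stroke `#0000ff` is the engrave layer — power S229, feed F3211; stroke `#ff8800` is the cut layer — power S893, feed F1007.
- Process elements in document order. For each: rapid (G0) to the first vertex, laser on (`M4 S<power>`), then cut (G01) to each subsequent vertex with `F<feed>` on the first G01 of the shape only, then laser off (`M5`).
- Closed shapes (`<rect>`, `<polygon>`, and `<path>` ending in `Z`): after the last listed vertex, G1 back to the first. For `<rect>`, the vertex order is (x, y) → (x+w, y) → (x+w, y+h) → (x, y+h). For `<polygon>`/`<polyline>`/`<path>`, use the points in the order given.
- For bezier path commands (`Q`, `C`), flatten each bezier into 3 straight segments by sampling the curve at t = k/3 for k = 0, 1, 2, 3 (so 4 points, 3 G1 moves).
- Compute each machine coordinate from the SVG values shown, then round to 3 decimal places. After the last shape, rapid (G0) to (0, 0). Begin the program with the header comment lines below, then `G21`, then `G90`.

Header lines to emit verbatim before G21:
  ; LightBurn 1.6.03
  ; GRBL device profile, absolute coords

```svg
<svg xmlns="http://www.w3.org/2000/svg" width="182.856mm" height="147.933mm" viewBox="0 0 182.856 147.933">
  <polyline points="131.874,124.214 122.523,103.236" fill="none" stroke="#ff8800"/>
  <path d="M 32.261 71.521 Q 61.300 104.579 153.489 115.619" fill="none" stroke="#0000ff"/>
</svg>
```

1 u = 1 mm; y_m = 147.933 − y.

[1] `<polyline>` line segment, #ff8800→cut S893 F1007: (131.874,23.719) → (122.523,44.697)

[2] `<path>` quadratic bezier, #0000ff→engrave S229 F3211: (32.261,76.412) → (58.637,56.820) → (99.046,42.120) → (153.489,32.314)

; LightBurn 1.6.03
; GRBL device profile, absolute coords
G21
G90
G0 X131.874 Y23.719
M4 S893
G01 X122.523 Y44.697 F1007
M5
G0 X32.261 Y76.412
M4 S229
G01 X58.637 Y56.820 F3211
G01 X99.046 Y42.120
G01 X153.489 Y32.314
M5
G0 X0.000 Y0.000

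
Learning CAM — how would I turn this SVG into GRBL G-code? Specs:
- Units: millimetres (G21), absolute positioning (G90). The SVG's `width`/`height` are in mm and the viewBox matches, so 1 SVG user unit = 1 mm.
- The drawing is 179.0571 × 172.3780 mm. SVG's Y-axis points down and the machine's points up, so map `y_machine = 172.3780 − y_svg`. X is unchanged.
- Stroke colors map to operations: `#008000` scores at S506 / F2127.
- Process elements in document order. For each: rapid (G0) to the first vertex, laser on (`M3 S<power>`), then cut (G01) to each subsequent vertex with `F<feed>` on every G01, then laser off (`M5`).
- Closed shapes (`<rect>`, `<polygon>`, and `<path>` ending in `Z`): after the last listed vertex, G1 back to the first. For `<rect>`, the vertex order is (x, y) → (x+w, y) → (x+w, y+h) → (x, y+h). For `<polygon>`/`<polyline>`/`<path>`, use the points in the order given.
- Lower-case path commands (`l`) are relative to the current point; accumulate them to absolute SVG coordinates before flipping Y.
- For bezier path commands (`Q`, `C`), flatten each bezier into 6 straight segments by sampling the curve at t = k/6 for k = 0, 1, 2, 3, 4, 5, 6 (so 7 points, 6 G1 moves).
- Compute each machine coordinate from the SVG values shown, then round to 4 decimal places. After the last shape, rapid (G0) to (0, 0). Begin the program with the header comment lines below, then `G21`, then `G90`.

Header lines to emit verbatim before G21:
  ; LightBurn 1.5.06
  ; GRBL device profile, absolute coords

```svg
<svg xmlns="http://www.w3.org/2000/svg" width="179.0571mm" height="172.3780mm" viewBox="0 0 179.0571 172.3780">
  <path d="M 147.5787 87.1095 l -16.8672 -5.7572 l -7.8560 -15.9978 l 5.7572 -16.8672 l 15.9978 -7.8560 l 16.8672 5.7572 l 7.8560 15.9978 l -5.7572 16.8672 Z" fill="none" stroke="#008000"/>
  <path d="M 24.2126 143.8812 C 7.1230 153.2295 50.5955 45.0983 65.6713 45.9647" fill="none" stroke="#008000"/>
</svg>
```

; LightBurn 1.5.06
; GRBL device profile, absolute coords
G21
G90
G0 X147.5787 Y85.2685
M3 S506
G01 X130.7115 Y91.0257 F2127
G01 X122.8555 Y107.0235 F2127
G01 X128.6127 Y123.8907 F2127
G01 X144.6105 Y131.7467 F2127
G01 X161.4777 Y125.9895 F2127
G01 X169.3337 Y109.9917 F2127
G01 X163.5765 Y93.1245 F2127
G01 X147.5787 Y85.2685 F2127
M5
G0 X24.2126 Y28.4968
M3 S506
G01 X20.3028 Y32.5641 F2127
G01 X24.0156 Y49.9203 F2127
G01 X32.8799 Y74.2743 F2127
G01 X44.4247 Y99.3352 F2127
G01 X56.1789 Y118.8119 F2127
G01 X65.6713 Y126.4133 F2127
M5
G0 X0.0000 Y0.0000

1 u = 1 mm; y_m = 172.3780 − y.

[1] `<path>` regular polygon, #008000→score S506 F2127: (147.5787,85.2685) → (130.7115,91.0257) → (122.8555,107.0235) → (128.6127,123.8907) → (144.6105,131.7467) → (161.4777,125.9895) → (169.3337,109.9917) → (163.5765,93.1245) → (147.5787,85.2685) (closed)

[2] `<path>` cubic bezier, #008000→score S506 F2127: (24.2126,28.4968) → (20.3028,32.5641) → (24.0156,49.9203) → (32.8799,74.2743) → (44.4247,99.3352) → (56.1789,118.8119) → (65.6713,126.4133)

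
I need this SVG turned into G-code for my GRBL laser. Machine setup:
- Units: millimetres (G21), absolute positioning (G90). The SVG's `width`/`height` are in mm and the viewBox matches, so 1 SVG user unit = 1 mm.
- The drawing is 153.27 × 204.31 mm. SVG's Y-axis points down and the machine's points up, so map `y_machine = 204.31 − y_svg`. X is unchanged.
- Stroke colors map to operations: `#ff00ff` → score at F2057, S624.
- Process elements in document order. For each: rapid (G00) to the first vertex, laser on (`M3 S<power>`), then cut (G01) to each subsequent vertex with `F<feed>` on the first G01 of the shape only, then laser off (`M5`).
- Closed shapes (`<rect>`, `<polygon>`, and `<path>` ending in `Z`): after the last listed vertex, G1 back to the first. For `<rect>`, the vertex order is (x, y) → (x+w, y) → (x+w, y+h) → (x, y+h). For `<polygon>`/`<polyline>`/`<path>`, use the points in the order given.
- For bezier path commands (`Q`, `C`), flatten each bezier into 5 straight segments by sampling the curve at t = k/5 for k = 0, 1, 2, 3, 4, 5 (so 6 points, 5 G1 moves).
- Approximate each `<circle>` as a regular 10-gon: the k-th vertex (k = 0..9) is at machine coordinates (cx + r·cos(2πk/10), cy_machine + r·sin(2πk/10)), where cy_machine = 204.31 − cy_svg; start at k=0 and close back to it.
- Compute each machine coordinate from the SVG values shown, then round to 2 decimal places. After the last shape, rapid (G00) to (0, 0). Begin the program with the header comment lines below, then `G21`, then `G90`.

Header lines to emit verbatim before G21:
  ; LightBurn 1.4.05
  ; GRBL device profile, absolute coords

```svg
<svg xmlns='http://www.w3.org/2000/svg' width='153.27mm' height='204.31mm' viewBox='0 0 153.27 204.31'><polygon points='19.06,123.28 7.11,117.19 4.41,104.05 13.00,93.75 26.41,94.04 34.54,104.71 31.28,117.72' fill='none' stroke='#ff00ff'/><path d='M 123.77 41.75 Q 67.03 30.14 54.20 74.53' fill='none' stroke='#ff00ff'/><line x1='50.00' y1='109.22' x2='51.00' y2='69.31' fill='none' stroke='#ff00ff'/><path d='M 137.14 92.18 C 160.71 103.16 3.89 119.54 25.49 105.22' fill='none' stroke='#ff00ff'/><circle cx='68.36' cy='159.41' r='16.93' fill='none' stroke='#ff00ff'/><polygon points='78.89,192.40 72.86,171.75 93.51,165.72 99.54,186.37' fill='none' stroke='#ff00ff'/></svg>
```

1 u = 1 mm; y_m = 204.31 − y.

[1] `<polygon>` regular polygon, #ff00ff→score S624 F2057: (19.06,81.03) → (7.11,87.12) → (4.41,100.26) → (13.00,110.56) → (26.41,110.27) → (34.54,99.60) → (31.28,86.59) → (19.06,81.03) (closed)

[2] `<path>` quadratic bezier, #ff00ff→score S624 F2057: (123.77,162.56) → (102.83,164.96) → (85.40,162.89) → (71.49,156.33) → (61.09,145.30) → (54.20,129.78)

[3] `<line>` line segment, #ff00ff→score S624 F2057: (50.00,95.09) → (51.00,135.00)

[4] `<path>` cubic bezier, #ff00ff→score S624 F2057: (137.14,112.13) → (132.51,105.18) → (101.80,98.67) → (62.25,94.33) → (31.07,93.89) → (25.49,99.09)

[5] `<circle>` circle, #ff00ff→score S624 F2057: (85.29,44.90) → (82.06,54.85) → (73.59,61.00) → (63.13,61.00) → (54.66,54.85) → (51.43,44.90) → (54.66,34.95) → (63.13,28.80) → (73.59,28.80) → (82.06,34.95) → (85.29,44.90) (closed)

[6] `<polygon>` regular polygon, #ff00ff→score S624 F2057: (78.89,11.91) → (72.86,32.56) → (93.51,38.59) → (99.54,17.94) → (78.89,11.91) (closed)

; LightBurn 1.4.05
; GRBL device profile, absolute coords
G21
G90
G00 X19.06 Y81.03
M3 S624
G01 X7.11 Y87.12 F2057
G01 X4.41 Y100.26
G01 X13.00 Y110.56
G01 X26.41 Y110.27
G01 X34.54 Y99.60
G01 X31.28 Y86.59
G01 X19.06 Y81.03
M5
G00 X123.77 Y162.56
M3 S624
G01 X102.83 Y164.96 F2057
G01 X85.40 Y162.89
G01 X71.49 Y156.33
G01 X61.09 Y145.30
G01 X54.20 Y129.78
M5
G00 X50.00 Y95.09
M3 S624
G01 X51.00 Y135.00 F2057
M5
G00 X137.14 Y112.13
M3 S624
G01 X132.51 Y105.18 F2057
G01 X101.80 Y98.67
G01 X62.25 Y94.33
G01 X31.07 Y93.89
G01 X25.49 Y99.09
M5
G00 X85.29 Y44.90
M3 S624
G01 X82.06 Y54.85 F2057
G01 X73.59 Y61.00
G01 X63.13 Y61.00
G01 X54.66 Y54.85
G01 X51.43 Y44.90
G01 X54.66 Y34.95
G01 X63.13 Y28.80
G01 X73.59 Y28.80
G01 X82.06 Y34.95
G01 X85.29 Y44.90
M5
G00 X78.89 Y11.91
M3 S624
G01 X72.86 Y32.56 F2057
G01 X93.51 Y38.59
G01 X99.54 Y17.94
G01 X78.89 Y11.91
M5
G00 X0.00 Y0.00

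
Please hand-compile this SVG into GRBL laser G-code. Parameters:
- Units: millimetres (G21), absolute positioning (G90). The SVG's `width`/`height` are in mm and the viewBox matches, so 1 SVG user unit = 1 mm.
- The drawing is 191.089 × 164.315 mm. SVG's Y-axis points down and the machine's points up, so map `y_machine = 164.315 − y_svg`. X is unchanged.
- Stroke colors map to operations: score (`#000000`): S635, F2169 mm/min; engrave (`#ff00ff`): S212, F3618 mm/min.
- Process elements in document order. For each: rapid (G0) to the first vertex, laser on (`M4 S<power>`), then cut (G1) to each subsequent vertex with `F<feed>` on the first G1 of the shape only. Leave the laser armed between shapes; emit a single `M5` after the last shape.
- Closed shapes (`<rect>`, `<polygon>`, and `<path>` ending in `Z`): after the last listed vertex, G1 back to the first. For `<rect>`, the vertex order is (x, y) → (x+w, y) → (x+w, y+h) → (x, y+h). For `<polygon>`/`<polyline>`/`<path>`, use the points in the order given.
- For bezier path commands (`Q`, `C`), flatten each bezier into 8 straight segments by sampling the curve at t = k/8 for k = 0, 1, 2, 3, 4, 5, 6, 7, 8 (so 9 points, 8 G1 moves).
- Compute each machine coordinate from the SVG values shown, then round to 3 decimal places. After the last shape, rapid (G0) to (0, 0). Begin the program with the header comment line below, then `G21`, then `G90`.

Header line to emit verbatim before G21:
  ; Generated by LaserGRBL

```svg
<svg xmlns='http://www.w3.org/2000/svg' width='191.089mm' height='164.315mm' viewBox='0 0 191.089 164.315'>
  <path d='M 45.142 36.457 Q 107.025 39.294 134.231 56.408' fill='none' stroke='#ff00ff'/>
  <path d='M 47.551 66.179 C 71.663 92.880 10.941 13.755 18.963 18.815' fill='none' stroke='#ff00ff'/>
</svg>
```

1 u = 1 mm; y_m = 164.315 − y.

[1] `<path>` quadratic bezier, #ff00ff→engrave S212 F3618: (45.142,127.858) → (60.071,126.926) → (73.916,125.547) → (86.678,123.723) → (98.356,121.452) → (108.950,118.735) → (118.461,115.572) → (126.888,111.962) → (134.231,107.907)

[2] `<path>` cubic bezier, #ff00ff→engrave S212 F3618: (47.551,98.136) → (52.916,92.713) → (52.128,94.984) → (46.986,102.723) → (39.291,113.703) → (30.841,125.697) → (23.436,136.479) → (18.877,143.822) → (18.963,145.500)

; Generated by LaserGRBL
G21
G90
G0 X45.142 Y127.858
M4 S212
G1 X60.071 Y126.926 F3618
G1 X73.916 Y125.547
G1 X86.678 Y123.723
G1 X98.356 Y121.452
G1 X108.950 Y118.735
G1 X118.461 Y115.572
G1 X126.888 Y111.962
G1 X134.231 Y107.907
G0 X47.551 Y98.136
M4 S212
G1 X52.916 Y92.713 F3618
G1 X52.128 Y94.984
G1 X46.986 Y102.723
G1 X39.291 Y113.703
G1 X30.841 Y125.697
G1 X23.436 Y136.479
G1 X18.877 Y143.822
G1 X18.963 Y145.500
M5
G0 X0.000 Y0.000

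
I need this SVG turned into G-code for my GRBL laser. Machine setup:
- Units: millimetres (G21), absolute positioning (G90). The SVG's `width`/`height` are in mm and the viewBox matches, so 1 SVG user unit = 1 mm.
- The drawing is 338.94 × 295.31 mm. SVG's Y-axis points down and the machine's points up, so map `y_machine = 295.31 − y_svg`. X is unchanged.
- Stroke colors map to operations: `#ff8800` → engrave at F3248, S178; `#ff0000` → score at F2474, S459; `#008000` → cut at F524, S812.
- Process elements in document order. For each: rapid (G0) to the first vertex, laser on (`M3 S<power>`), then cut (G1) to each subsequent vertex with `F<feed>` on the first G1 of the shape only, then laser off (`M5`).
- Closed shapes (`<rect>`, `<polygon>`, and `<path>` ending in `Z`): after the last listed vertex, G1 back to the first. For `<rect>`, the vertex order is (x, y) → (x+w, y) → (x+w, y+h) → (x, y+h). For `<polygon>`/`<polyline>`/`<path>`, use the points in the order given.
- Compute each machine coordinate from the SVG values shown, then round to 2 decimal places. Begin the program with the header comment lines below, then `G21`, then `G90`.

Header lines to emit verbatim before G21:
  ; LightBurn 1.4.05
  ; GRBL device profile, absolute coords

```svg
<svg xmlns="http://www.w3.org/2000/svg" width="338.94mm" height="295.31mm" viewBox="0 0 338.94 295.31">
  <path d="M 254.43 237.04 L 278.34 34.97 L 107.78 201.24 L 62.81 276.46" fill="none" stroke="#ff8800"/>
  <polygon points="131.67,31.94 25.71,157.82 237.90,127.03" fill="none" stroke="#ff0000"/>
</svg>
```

Since the viewBox matches the mm dimensions, user units are millimetres directly. The only transform is the Y-flip y_m = 295.31 − y_svg.

Shape 1 is a open polyline drawn with `<path>`. Its stroke #ff8800 means engrave at S178, F3248. After flipping Y the toolpath is (254.43,58.27) → (278.34,260.34) → (107.78,94.07) → (62.81,18.85).

Shape 2 is a closed polygon drawn with `<polygon>`. Its stroke #ff0000 means score at S459, F2474. After flipping Y the toolpath is (131.67,263.37) → (25.71,137.49) → (237.90,168.28) → (131.67,263.37), returning to the start.

; LightBurn 1.4.05
; GRBL device profile, absolute coords
G21
G90
G0 X254.43 Y58.27
M3 S178
G1 X278.34 Y260.34 F3248
G1 X107.78 Y94.07
G1 X62.81 Y18.85
M5
G0 X131.67 Y263.37
M3 S459
G1 X25.71 Y137.49 F2474
G1 X237.90 Y168.28
G1 X131.67 Y263.37
M5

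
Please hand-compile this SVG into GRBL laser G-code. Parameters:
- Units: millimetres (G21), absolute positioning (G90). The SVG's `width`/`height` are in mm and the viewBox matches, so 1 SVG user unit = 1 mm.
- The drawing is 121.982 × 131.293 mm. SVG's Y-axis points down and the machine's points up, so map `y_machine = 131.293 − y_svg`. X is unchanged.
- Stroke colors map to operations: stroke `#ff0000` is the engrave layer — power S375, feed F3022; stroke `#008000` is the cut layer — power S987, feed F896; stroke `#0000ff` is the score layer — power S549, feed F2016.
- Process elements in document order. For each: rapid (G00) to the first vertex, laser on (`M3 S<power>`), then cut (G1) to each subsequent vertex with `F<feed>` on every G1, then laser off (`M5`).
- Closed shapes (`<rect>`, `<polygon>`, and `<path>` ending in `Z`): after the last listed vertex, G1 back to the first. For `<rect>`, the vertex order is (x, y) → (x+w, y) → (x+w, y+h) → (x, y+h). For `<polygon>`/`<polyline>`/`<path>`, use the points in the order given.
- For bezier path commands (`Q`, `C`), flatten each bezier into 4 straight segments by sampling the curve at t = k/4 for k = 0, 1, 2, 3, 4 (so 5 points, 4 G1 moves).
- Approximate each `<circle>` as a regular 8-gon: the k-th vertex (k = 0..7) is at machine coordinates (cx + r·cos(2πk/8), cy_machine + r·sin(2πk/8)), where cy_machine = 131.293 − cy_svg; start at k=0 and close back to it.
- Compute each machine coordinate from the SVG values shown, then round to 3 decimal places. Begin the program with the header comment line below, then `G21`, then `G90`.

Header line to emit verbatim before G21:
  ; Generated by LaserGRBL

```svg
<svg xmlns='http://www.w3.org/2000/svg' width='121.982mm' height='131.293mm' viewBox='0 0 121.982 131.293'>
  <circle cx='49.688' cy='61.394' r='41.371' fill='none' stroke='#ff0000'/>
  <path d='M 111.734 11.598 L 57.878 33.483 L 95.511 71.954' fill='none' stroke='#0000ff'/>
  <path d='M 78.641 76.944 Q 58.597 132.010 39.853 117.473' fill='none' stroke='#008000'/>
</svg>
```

; Generated by LaserGRBL
G21
G90
G00 X91.059 Y69.899
M3 S375
G1 X78.942 Y99.153 F3022
G1 X49.688 Y111.270 F3022
G1 X20.434 Y99.153 F3022
G1 X8.317 Y69.899 F3022
G1 X20.434 Y40.645 F3022
G1 X49.688 Y28.528 F3022
G1 X78.942 Y40.645 F3022
G1 X91.059 Y69.899 F3022
M5
G00 X111.734 Y119.695
M3 S549
G1 X57.878 Y97.810 F2016
G1 X95.511 Y59.339 F2016
M5
G00 X78.641 Y54.349
M3 S987
G1 X68.700 Y31.166 F896
G1 X58.922 Y16.684 F896
G1 X49.306 Y10.902 F896
G1 X39.853 Y13.820 F896
M5

viewBox `0 0 121.982 131.293` with mm width/height → 1 unit = 1 mm. Flip: y_m = 131.293 − y_svg.

**Shape 1** — `<circle>` circle, stroke `#ff0000` → engrave (S375, F3022). Machine vertices: (91.059,69.899) → (78.942,99.153) → (49.688,111.270) → (20.434,99.153) → (8.317,69.899) → (20.434,40.645) → (49.688,28.528) → (78.942,40.645) → (91.059,69.899). Closed: final G1 returns to the first vertex.

**Shape 2** — `<path>` open polyline, stroke `#0000ff` → score (S549, F2016). Machine vertices: (111.734,119.695) → (57.878,97.810) → (95.511,59.339). Open path.

**Shape 3** — `<path>` quadratic bezier, stroke `#008000` → cut (S987, F896). Control points (SVG): P0=(78.641,76.944), P1=(58.597,132.010), P2=(39.853,117.473); sampled at t=k/4. Machine vertices: (78.641,54.349) → (68.700,31.166) → (58.922,16.684) → (49.306,10.902) → (39.853,13.820). Open path.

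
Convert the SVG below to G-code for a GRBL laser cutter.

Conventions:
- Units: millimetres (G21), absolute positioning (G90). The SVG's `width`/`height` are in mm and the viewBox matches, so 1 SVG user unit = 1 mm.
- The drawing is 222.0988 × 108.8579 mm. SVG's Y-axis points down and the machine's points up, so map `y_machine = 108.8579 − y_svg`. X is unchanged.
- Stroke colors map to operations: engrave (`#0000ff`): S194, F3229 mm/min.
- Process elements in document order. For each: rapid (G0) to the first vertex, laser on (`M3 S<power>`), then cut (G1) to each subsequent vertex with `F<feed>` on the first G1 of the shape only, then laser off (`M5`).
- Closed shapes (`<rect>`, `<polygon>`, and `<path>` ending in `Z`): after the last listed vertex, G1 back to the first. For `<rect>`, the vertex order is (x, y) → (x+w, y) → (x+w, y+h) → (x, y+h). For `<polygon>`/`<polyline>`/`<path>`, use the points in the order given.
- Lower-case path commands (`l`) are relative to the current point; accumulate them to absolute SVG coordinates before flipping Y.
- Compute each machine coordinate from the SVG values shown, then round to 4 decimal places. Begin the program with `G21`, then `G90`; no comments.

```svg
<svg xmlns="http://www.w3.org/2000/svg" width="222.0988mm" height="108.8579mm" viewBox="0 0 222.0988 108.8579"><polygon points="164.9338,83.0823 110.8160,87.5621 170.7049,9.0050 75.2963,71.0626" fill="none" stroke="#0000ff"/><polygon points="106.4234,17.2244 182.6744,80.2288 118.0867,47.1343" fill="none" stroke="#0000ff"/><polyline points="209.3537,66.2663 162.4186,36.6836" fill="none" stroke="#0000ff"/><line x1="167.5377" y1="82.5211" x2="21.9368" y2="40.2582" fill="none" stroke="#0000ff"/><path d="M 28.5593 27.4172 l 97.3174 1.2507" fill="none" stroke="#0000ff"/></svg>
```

1 u = 1 mm; y_m = 108.8579 − y.

[1] `<polygon>` closed polygon, #0000ff→engrave S194 F3229: (164.9338,25.7756) → (110.8160,21.2958) → (170.7049,99.8529) → (75.2963,37.7953) → (164.9338,25.7756) (closed)

[2] `<polygon>` closed polygon, #0000ff→engrave S194 F3229: (106.4234,91.6335) → (182.6744,28.6291) → (118.0867,61.7236) → (106.4234,91.6335) (closed)

[3] `<polyline>` line segment, #0000ff→engrave S194 F3229: (209.3537,42.5916) → (162.4186,72.1743)

[4] `<line>` line segment, #0000ff→engrave S194 F3229: (167.5377,26.3368) → (21.9368,68.5997)

[5] `<path>` line segment, #0000ff→engrave S194 F3229: (28.5593,81.4407) → (125.8767,80.1900)

G21
G90
G0 X164.9338 Y25.7756
M3 S194
G1 X110.8160 Y21.2958 F3229
G1 X170.7049 Y99.8529
G1 X75.2963 Y37.7953
G1 X164.9338 Y25.7756
M5
G0 X106.4234 Y91.6335
M3 S194
G1 X182.6744 Y28.6291 F3229
G1 X118.0867 Y61.7236
G1 X106.4234 Y91.6335
M5
G0 X209.3537 Y42.5916
M3 S194
G1 X162.4186 Y72.1743 F3229
M5
G0 X167.5377 Y26.3368
M3 S194
G1 X21.9368 Y68.5997 F3229
M5
G0 X28.5593 Y81.4407
M3 S194
G1 X125.8767 Y80.1900 F3229
M5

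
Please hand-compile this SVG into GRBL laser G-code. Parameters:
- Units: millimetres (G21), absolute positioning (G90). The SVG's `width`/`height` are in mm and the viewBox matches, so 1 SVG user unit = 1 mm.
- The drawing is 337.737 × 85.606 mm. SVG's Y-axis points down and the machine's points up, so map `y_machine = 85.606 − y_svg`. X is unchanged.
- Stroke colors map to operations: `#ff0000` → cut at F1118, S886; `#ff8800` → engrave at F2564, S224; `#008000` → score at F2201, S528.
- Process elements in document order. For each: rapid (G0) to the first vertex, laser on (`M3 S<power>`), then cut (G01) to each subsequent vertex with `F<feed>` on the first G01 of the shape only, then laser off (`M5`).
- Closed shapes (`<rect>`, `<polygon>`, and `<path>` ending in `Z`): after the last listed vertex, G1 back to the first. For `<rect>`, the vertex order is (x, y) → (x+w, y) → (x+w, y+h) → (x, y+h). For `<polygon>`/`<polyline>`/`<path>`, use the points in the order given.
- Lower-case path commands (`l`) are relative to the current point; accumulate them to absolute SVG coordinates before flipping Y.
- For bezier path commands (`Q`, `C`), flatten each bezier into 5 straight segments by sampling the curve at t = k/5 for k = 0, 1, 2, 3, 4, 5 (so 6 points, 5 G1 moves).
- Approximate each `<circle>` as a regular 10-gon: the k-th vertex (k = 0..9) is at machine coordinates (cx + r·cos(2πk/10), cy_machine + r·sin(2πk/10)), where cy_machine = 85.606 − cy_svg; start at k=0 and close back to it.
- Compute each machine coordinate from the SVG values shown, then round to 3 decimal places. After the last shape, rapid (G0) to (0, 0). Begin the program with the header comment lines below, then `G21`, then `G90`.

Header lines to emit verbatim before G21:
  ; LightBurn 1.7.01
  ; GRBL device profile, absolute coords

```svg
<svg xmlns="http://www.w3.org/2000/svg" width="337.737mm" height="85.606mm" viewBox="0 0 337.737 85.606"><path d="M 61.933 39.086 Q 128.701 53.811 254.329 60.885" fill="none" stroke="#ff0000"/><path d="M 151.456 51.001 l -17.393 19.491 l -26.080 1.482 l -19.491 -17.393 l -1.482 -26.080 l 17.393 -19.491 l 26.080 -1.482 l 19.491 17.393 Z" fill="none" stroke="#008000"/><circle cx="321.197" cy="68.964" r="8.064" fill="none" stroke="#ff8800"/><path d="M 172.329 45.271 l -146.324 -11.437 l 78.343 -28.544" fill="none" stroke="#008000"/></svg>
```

1 u = 1 mm; y_m = 85.606 − y.

[1] `<path>` quadratic bezier, #ff0000→cut S886 F1118: (61.933,46.520) → (90.995,40.936) → (124.765,35.964) → (163.244,31.604) → (206.432,27.857) → (254.329,24.721)

[2] `<path>` regular polygon, #008000→score S528 F2201: (151.456,34.605) → (134.063,15.114) → (107.983,13.632) → (88.492,31.025) → (87.010,57.105) → (104.403,76.596) → (130.483,78.078) → (149.974,60.685) → (151.456,34.605) (closed)

[3] `<circle>` circle, #ff8800→engrave S224 F2564: (329.261,16.642) → (327.721,21.382) → (323.689,24.311) → (318.705,24.311) → (314.673,21.382) → (313.133,16.642) → (314.673,11.902) → (318.705,8.973) → (323.689,8.973) → (327.721,11.902) → (329.261,16.642) (closed)

[4] `<path>` open polyline, #008000→score S528 F2201: (172.329,40.335) → (26.005,51.772) → (104.348,80.316)

; LightBurn 1.7.01
; GRBL device profile, absolute coords
G21
G90
G0 X61.933 Y46.520
M3 S886
G01 X90.995 Y40.936 F1118
G01 X124.765 Y35.964
G01 X163.244 Y31.604
G01 X206.432 Y27.857
G01 X254.329 Y24.721
M5
G0 X151.456 Y34.605
M3 S528
G01 X134.063 Y15.114 F2201
G01 X107.983 Y13.632
G01 X88.492 Y31.025
G01 X87.010 Y57.105
G01 X104.403 Y76.596
G01 X130.483 Y78.078
G01 X149.974 Y60.685
G01 X151.456 Y34.605
M5
G0 X329.261 Y16.642
M3 S224
G01 X327.721 Y21.382 F2564
G01 X323.689 Y24.311
G01 X318.705 Y24.311
G01 X314.673 Y21.382
G01 X313.133 Y16.642
G01 X314.673 Y11.902
G01 X318.705 Y8.973
G01 X323.689 Y8.973
G01 X327.721 Y11.902
G01 X329.261 Y16.642
M5
G0 X172.329 Y40.335
M3 S528
G01 X26.005 Y51.772 F2201
G01 X104.348 Y80.316
M5
G0 X0.000 Y0.000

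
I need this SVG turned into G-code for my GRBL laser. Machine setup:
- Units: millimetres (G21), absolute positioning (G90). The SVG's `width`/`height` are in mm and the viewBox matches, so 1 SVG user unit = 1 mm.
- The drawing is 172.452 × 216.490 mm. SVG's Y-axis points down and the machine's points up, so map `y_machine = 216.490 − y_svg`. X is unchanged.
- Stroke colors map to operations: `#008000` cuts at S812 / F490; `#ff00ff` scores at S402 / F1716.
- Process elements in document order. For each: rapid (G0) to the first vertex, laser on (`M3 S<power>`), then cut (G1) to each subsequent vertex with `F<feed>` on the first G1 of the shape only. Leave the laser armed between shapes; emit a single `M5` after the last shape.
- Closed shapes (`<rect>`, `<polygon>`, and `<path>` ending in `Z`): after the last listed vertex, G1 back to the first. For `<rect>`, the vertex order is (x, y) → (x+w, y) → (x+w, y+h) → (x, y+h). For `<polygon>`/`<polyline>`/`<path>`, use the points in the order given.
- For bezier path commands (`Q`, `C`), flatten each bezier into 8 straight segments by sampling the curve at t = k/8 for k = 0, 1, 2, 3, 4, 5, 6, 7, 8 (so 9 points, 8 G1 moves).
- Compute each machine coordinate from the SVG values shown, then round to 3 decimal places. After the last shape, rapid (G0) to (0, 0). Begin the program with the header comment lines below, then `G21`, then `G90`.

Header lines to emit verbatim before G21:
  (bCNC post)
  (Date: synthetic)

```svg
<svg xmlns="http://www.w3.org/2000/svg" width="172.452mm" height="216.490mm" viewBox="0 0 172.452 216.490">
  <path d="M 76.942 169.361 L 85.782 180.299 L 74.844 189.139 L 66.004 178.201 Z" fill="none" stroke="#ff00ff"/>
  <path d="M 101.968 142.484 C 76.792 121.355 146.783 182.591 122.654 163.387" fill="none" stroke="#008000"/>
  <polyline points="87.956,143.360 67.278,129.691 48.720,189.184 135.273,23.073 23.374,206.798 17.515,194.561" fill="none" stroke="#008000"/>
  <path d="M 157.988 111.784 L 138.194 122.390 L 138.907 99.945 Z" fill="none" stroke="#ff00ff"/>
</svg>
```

viewBox `0 0 172.452 216.490` with mm width/height → 1 unit = 1 mm. Flip: y_m = 216.490 − y_svg.

**Shape 1** — `<path>` regular polygon, stroke `#ff00ff` → score (S402, F1716). Machine vertices: (76.942,47.129) → (85.782,36.191) → (74.844,27.351) → (66.004,38.289) → (76.942,47.129). Closed: final G1 returns to the first vertex.

**Shape 2** — `<path>` cubic bezier, stroke `#008000` → cut (S812, F490). Control points (SVG): P0=(101.968,142.484), P1=(76.792,121.355), P2=(146.783,182.591), P3=(122.654,163.387); sampled at t=k/8. Machine vertices: (101.968,74.006) → (96.618,78.386) → (97.972,76.953) → (103.812,71.614) → (111.918,64.276) → (120.074,56.849) → (126.061,51.239) → (127.660,49.354) → (122.654,53.103). Open path.

**Shape 3** — `<polyline>` open polyline, stroke `#008000` → cut (S812, F490). Machine vertices: (87.956,73.130) → (67.278,86.799) → (48.720,27.306) → (135.273,193.417) → (23.374,9.692) → (17.515,21.929). Open path.

**Shape 4** — `<path>` regular polygon, stroke `#ff00ff` → score (S402, F1716). Machine vertices: (157.988,104.706) → (138.194,94.100) → (138.907,116.545) → (157.988,104.706). Closed: final G1 returns to the first vertex.

(bCNC post)
(Date: synthetic)
G21
G90
G0 X76.942 Y47.129
M3 S402
G1 X85.782 Y36.191 F1716
G1 X74.844 Y27.351
G1 X66.004 Y38.289
G1 X76.942 Y47.129
G0 X101.968 Y74.006
M3 S812
G1 X96.618 Y78.386 F490
G1 X97.972 Y76.953
G1 X103.812 Y71.614
G1 X111.918 Y64.276
G1 X120.074 Y56.849
G1 X126.061 Y51.239
G1 X127.660 Y49.354
G1 X122.654 Y53.103
G0 X87.956 Y73.130
M3 S812
G1 X67.278 Y86.799 F490
G1 X48.720 Y27.306
G1 X135.273 Y193.417
G1 X23.374 Y9.692
G1 X17.515 Y21.929
G0 X157.988 Y104.706
M3 S402
G1 X138.194 Y94.100 F1716
G1 X138.907 Y116.545
G1 X157.988 Y104.706
M5
G0 X0.000 Y0.000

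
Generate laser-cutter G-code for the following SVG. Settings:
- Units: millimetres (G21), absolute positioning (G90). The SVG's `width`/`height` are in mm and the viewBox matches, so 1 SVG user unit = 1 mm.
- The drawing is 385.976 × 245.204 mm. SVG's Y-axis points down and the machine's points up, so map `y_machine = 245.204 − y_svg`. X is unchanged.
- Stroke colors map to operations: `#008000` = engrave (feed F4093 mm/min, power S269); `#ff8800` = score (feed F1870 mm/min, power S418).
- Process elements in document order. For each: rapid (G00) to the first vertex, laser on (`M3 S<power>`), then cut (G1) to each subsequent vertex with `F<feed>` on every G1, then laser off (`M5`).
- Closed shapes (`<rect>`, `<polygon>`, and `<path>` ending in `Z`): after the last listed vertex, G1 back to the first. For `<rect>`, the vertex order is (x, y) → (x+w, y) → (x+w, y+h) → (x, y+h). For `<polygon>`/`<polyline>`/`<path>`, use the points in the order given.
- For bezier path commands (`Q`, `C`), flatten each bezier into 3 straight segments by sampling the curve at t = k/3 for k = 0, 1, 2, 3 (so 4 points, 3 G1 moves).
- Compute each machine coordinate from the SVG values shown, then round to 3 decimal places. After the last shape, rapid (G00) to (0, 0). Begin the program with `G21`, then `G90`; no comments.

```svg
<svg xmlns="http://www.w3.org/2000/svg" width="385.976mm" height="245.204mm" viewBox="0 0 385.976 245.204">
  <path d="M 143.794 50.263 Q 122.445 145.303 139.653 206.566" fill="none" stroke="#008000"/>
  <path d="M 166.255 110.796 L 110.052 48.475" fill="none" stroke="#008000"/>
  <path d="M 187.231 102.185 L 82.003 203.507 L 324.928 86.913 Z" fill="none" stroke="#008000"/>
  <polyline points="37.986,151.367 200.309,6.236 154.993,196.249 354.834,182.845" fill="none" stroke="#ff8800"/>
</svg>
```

G21
G90
G00 X143.794 Y194.941
M3 S269
G1 X133.845 Y135.334 F4093
G1 X132.465 Y83.233 F4093
G1 X139.653 Y38.638 F4093
M5
G00 X166.255 Y134.408
M3 S269
G1 X110.052 Y196.729 F4093
M5
G00 X187.231 Y143.019
M3 S269
G1 X82.003 Y41.697 F4093
G1 X324.928 Y158.291 F4093
G1 X187.231 Y143.019 F4093
M5
G00 X37.986 Y93.837
M3 S418
G1 X200.309 Y238.968 F1870
G1 X154.993 Y48.955 F1870
G1 X354.834 Y62.359 F1870
M5
G00 X0.000 Y0.000

viewBox `0 0 385.976 245.204` with mm width/height → 1 unit = 1 mm. Flip: y_m = 245.204 − y_svg.

**Shape 1** — `<path>` quadratic bezier, stroke `#008000` → engrave (S269, F4093). Control points (SVG): P0=(143.794,50.263), P1=(122.445,145.303), P2=(139.653,206.566); sampled at t=k/3. Machine vertices: (143.794,194.941) → (133.845,135.334) → (132.465,83.233) → (139.653,38.638). Open path.

**Shape 2** — `<path>` line segment, stroke `#008000` → engrave (S269, F4093). Machine vertices: (166.255,134.408) → (110.052,196.729). Open path.

**Shape 3** — `<path>` closed polygon, stroke `#008000` → engrave (S269, F4093). Machine vertices: (187.231,143.019) → (82.003,41.697) → (324.928,158.291) → (187.231,143.019). Closed: final G1 returns to the first vertex.

**Shape 4** — `<polyline>` open polyline, stroke `#ff8800` → score (S418, F1870). Machine vertices: (37.986,93.837) → (200.309,238.968) → (154.993,48.955) → (354.834,62.359). Open path.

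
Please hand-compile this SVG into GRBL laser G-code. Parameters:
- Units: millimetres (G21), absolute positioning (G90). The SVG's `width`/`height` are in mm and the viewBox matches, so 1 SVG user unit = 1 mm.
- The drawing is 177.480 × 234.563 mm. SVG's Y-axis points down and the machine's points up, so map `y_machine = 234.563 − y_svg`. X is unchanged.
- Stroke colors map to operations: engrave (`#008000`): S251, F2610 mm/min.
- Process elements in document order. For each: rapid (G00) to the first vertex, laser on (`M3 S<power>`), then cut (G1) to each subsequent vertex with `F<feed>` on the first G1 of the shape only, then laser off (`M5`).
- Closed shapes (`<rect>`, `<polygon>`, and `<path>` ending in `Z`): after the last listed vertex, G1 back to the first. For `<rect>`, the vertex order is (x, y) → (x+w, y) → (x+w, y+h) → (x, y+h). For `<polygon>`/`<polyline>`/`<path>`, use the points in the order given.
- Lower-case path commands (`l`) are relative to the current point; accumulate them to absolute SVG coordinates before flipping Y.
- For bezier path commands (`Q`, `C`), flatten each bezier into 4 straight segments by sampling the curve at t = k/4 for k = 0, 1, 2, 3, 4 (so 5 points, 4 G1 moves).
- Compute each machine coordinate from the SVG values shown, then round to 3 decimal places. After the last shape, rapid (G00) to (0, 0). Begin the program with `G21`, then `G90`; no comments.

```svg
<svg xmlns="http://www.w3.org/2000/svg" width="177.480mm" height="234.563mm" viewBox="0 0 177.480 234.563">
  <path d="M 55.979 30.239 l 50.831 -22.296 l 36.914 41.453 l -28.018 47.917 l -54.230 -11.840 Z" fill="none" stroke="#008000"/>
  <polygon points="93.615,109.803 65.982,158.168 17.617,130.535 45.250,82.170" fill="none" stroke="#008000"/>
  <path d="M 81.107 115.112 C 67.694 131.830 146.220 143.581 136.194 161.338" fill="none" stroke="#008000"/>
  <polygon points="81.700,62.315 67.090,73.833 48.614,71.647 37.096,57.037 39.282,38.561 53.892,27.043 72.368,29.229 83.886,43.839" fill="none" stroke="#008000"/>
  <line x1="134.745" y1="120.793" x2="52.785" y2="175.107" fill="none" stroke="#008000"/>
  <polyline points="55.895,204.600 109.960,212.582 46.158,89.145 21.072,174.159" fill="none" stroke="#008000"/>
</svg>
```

G21
G90
G00 X55.979 Y204.324
M3 S251
G1 X106.810 Y226.620 F2610
G1 X143.724 Y185.167
G1 X115.706 Y137.250
G1 X61.476 Y149.090
G1 X55.979 Y204.324
M5
G00 X93.615 Y124.760
M3 S251
G1 X65.982 Y76.395 F2610
G1 X17.617 Y104.028
G1 X45.250 Y152.393
G1 X93.615 Y124.760
M5
G00 X81.107 Y119.451
M3 S251
G1 X85.466 Y107.672 F2610
G1 X107.380 Y96.728
G1 X129.930 Y85.588
G1 X136.194 Y73.225
M5
G00 X81.700 Y172.248
M3 S251
G1 X67.090 Y160.730 F2610
G1 X48.614 Y162.916
G1 X37.096 Y177.526
G1 X39.282 Y196.002
G1 X53.892 Y207.520
G1 X72.368 Y205.334
G1 X83.886 Y190.724
G1 X81.700 Y172.248
M5
G00 X134.745 Y113.770
M3 S251
G1 X52.785 Y59.456 F2610
M5
G00 X55.895 Y29.963
M3 S251
G1 X109.960 Y21.981 F2610
G1 X46.158 Y145.418
G1 X21.072 Y60.404
M5
G00 X0.000 Y0.000

1 u = 1 mm; y_m = 234.563 − y.

[1] `<path>` regular polygon, #008000→engrave S251 F2610: (55.979,204.324) → (106.810,226.620) → (143.724,185.167) → (115.706,137.250) → (61.476,149.090) → (55.979,204.324) (closed)

[2] `<polygon>` regular polygon, #008000→engrave S251 F2610: (93.615,124.760) → (65.982,76.395) → (17.617,104.028) → (45.250,152.393) → (93.615,124.760) (closed)

[3] `<path>` cubic bezier, #008000→engrave S251 F2610: (81.107,119.451) → (85.466,107.672) → (107.380,96.728) → (129.930,85.588) → (136.194,73.225)

[4] `<polygon>` regular polygon, #008000→engrave S251 F2610: (81.700,172.248) → (67.090,160.730) → (48.614,162.916) → (37.096,177.526) → (39.282,196.002) → (53.892,207.520) → (72.368,205.334) → (83.886,190.724) → (81.700,172.248) (closed)

[5] `<line>` line segment, #008000→engrave S251 F2610: (134.745,113.770) → (52.785,59.456)

[6] `<polyline>` open polyline, #008000→engrave S251 F2610: (55.895,29.963) → (109.960,21.981) → (46.158,145.418) → (21.072,60.404)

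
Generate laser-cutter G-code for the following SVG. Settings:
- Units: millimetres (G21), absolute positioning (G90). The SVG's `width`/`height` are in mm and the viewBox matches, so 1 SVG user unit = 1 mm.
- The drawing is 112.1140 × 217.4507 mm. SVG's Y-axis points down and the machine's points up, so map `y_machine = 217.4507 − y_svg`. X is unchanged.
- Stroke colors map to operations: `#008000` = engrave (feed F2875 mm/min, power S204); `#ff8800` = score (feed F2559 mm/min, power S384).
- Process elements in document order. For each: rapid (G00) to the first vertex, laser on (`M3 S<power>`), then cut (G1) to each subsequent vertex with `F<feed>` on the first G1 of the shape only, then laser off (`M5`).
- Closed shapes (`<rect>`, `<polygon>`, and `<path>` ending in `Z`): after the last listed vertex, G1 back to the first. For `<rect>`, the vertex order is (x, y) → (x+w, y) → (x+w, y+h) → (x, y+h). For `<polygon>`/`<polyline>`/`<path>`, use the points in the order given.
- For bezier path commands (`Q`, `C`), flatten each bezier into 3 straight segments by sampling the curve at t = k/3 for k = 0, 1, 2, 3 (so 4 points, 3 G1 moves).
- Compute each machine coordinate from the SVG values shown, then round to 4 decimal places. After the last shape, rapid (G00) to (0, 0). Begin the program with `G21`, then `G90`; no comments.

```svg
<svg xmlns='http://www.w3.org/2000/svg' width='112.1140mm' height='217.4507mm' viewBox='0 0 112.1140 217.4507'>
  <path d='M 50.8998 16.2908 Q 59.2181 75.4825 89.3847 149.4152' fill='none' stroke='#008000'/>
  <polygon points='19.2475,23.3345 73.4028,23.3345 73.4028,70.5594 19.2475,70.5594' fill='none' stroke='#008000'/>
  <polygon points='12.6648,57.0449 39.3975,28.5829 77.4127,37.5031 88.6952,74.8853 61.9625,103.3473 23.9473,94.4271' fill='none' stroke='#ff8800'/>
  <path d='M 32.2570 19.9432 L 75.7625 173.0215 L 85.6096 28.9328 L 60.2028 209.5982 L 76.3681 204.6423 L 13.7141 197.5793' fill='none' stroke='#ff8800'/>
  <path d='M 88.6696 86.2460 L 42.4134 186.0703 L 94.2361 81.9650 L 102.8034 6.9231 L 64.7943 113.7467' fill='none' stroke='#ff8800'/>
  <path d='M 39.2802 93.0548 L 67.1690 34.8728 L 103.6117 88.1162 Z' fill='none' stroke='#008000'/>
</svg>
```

1 u = 1 mm; y_m = 217.4507 − y.

[1] `<path>` quadratic bezier, #008000→engrave S204 F2875: (50.8998,201.1599) → (58.8729,160.0609) → (71.7012,115.6861) → (89.3847,68.0355)

[2] `<polygon>` rectangle, #008000→engrave S204 F2875: (19.2475,194.1162) → (73.4028,194.1162) → (73.4028,146.8913) → (19.2475,146.8913) → (19.2475,194.1162) (closed)

[3] `<polygon>` regular polygon, #ff8800→score S384 F2559: (12.6648,160.4058) → (39.3975,188.8678) → (77.4127,179.9476) → (88.6952,142.5654) → (61.9625,114.1034) → (23.9473,123.0236) → (12.6648,160.4058) (closed)

[4] `<path>` open polyline, #ff8800→score S384 F2559: (32.2570,197.5075) → (75.7625,44.4292) → (85.6096,188.5179) → (60.2028,7.8525) → (76.3681,12.8084) → (13.7141,19.8714)

[5] `<path>` open polyline, #ff8800→score S384 F2559: (88.6696,131.2047) → (42.4134,31.3804) → (94.2361,135.4857) → (102.8034,210.5276) → (64.7943,103.7040)

[6] `<path>` regular polygon, #008000→engrave S204 F2875: (39.2802,124.3959) → (67.1690,182.5779) → (103.6117,129.3345) → (39.2802,124.3959) (closed)

G21
G90
G00 X50.8998 Y201.1599
M3 S204
G1 X58.8729 Y160.0609 F2875
G1 X71.7012 Y115.6861
G1 X89.3847 Y68.0355
M5
G00 X19.2475 Y194.1162
M3 S204
G1 X73.4028 Y194.1162 F2875
G1 X73.4028 Y146.8913
G1 X19.2475 Y146.8913
G1 X19.2475 Y194.1162
M5
G00 X12.6648 Y160.4058
M3 S384
G1 X39.3975 Y188.8678 F2559
G1 X77.4127 Y179.9476
G1 X88.6952 Y142.5654
G1 X61.9625 Y114.1034
G1 X23.9473 Y123.0236
G1 X12.6648 Y160.4058
M5
G00 X32.2570 Y197.5075
M3 S384
G1 X75.7625 Y44.4292 F2559
G1 X85.6096 Y188.5179
G1 X60.2028 Y7.8525
G1 X76.3681 Y12.8084
G1 X13.7141 Y19.8714
M5
G00 X88.6696 Y131.2047
M3 S384
G1 X42.4134 Y31.3804 F2559
G1 X94.2361 Y135.4857
G1 X102.8034 Y210.5276
G1 X64.7943 Y103.7040
M5
G00 X39.2802 Y124.3959
M3 S204
G1 X67.1690 Y182.5779 F2875
G1 X103.6117 Y129.3345
G1 X39.2802 Y124.3959
M5
G00 X0.0000 Y0.0000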